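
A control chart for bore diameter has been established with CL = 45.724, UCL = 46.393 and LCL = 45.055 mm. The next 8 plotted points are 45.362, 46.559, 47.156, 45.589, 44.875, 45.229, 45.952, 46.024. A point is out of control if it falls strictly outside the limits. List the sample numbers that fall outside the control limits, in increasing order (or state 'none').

2, 3, 5

Compare each point to [45.055, 46.393]: sample 2 = 46.559 > UCL; sample 3 = 47.156 > UCL; sample 5 = 44.875 < LCL.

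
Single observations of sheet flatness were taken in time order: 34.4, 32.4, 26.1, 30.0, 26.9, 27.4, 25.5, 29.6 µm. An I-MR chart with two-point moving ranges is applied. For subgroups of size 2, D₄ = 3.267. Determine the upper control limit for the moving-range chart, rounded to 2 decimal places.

10.17

Moving ranges: 2.0, 6.3, 3.9, 3.1, 0.5, 1.9, 4.1; M̄R̄ = 21.8000 / 7 = 3.1143
UCL_MR = D₄·M̄R̄ = 3.267 × 3.1143 = 10.1744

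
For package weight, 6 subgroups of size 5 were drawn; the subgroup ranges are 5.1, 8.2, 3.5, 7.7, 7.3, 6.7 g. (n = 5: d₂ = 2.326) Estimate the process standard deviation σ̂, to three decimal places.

2.759

R̄ = (5.1 + 8.2 + 3.5 + 7.7 + 7.3 + 6.7) / 6 = 6.4167
σ̂ = R̄ / d₂ = 6.4167 / 2.326 = 2.7587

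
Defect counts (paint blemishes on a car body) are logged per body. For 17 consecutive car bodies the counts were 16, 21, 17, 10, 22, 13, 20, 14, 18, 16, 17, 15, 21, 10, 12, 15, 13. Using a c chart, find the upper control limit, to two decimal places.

27.84

c̄ = (16 + 21 + 17 + 10 + 22 + 13 + 20 + 14 + 18 + 16 + 17 + 15 + 21 + 10 + 12 + 15 + 13) / 17 = 270 / 17 = 15.8824
UCL = c̄ + 3√c̄ = 15.8824 + 3 × √15.8824 = 15.8824 + 3 × 3.9853 = 27.8382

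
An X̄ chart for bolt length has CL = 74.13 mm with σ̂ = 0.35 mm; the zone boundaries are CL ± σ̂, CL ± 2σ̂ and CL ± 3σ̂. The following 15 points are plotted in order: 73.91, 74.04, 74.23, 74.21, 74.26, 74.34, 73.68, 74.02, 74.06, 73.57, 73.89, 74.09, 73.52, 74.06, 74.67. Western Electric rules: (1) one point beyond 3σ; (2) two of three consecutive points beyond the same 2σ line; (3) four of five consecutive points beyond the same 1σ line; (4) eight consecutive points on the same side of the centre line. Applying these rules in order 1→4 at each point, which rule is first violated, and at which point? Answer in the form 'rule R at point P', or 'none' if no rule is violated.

rule 4 at point 14

Zone of each point (C = within 1σ̂, B = 1σ̂–2σ̂, A = 2σ̂–3σ̂, * = beyond 3σ̂; sign = side of CL): 1:-C, 2:-C, 3:+C, 4:+C, 5:+C, 6:+C, 7:-B, 8:-C, 9:-C, 10:-B, 11:-C, 12:-C, 13:-B, 14:-C, 15:+B
Rule 4 (eight consecutive points on the same side of the centre line) is satisfied at point 14.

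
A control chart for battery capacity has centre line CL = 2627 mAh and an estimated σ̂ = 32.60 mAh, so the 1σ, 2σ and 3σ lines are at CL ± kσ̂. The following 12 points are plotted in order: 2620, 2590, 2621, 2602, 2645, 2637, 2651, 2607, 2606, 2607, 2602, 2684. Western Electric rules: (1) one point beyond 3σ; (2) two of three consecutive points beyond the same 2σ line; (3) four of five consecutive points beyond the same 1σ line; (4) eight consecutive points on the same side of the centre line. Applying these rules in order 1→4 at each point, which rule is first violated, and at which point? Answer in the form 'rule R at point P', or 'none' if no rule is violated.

none

Zone of each point (C = within 1σ̂, B = 1σ̂–2σ̂, A = 2σ̂–3σ̂, * = beyond 3σ̂; sign = side of CL): 1:-C, 2:-B, 3:-C, 4:-C, 5:+C, 6:+C, 7:+C, 8:-C, 9:-C, 10:-C, 11:-C, 12:+B
No rule fires across all 12 points.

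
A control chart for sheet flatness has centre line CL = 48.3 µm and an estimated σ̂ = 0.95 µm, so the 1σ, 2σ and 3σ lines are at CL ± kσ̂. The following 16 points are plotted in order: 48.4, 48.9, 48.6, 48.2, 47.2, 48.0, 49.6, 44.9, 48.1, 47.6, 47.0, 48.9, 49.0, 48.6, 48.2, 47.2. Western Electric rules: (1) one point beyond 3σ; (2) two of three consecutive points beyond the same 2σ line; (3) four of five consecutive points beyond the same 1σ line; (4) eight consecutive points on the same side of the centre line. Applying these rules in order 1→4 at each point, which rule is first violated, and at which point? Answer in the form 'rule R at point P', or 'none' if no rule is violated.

rule 1 at point 8

Zone of each point (C = within 1σ̂, B = 1σ̂–2σ̂, A = 2σ̂–3σ̂, * = beyond 3σ̂; sign = side of CL): 1:+C, 2:+C, 3:+C, 4:-C, 5:-B, 6:-C, 7:+B, 8:-*, 9:-C, 10:-C, 11:-B, 12:+C, 13:+C, 14:+C, 15:-C, 16:-B
Rule 1 (one point beyond the 3σ limits) is satisfied at point 8.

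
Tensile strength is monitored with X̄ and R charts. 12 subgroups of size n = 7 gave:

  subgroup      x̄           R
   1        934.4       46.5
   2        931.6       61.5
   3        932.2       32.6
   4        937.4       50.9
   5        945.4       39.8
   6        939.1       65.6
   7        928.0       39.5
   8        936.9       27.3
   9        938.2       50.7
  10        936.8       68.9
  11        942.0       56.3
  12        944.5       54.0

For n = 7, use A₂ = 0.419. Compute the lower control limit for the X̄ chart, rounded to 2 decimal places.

916.48

X̄̄ = (934.4 + 931.6 + 932.2 + 937.4 + 945.4 + 939.1 + 928.0 + 936.9 + 938.2 + 936.8 + 942.0 + 944.5) / 12 = 11246.5000 / 12 = 937.2083
R̄ = (46.5 + 61.5 + 32.6 + 50.9 + 39.8 + 65.6 + 39.5 + 27.3 + 50.7 + 68.9 + 56.3 + 54.0) / 12 = 593.6000 / 12 = 49.4667
LCL = X̄̄ − A₂·R̄ = 937.2083 − 0.419 × 49.4667 = 916.4818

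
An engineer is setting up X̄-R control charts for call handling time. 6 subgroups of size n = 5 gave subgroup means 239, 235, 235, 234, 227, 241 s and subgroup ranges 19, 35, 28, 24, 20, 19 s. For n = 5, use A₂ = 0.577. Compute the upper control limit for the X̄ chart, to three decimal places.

X̄̄ = (239 + 235 + 235 + 234 + 227 + 241) / 6 = 1411.0000 / 6 = 235.1667
R̄ = (19 + 35 + 28 + 24 + 20 + 19) / 6 = 145.0000 / 6 = 24.1667
UCL = X̄̄ + A₂·R̄ = 235.1667 + 0.577 × 24.1667 = 249.1108

249.111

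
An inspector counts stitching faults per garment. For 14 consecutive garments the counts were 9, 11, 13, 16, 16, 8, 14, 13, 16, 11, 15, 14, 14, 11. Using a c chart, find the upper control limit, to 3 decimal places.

c̄ = (9 + 11 + 13 + 16 + 16 + 8 + 14 + 13 + 16 + 11 + 15 + 14 + 14 + 11) / 14 = 181 / 14 = 12.9286
UCL = c̄ + 3√c̄ = 12.9286 + 3 × √12.9286 = 12.9286 + 3 × 3.5956 = 23.7155

23.715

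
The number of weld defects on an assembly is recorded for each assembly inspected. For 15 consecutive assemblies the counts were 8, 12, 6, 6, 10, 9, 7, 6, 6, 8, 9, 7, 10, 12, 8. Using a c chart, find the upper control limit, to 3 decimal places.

c̄ = (8 + 12 + 6 + 6 + 10 + 9 + 7 + 6 + 6 + 8 + 9 + 7 + 10 + 12 + 8) / 15 = 124 / 15 = 8.2667
UCL = c̄ + 3√c̄ = 8.2667 + 3 × √8.2667 = 8.2667 + 3 × 2.8752 = 16.8922

16.892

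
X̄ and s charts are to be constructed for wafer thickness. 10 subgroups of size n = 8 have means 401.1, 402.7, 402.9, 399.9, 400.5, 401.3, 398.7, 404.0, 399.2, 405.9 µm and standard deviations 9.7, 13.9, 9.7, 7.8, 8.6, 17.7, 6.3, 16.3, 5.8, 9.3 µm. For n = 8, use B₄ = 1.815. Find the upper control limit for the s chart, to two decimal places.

s̄ = (9.7 + 13.9 + 9.7 + 7.8 + 8.6 + 17.7 + 6.3 + 16.3 + 5.8 + 9.3) / 10 = 10.5100
UCL_s = B₄·s̄ = 1.815 × 10.5100 = 19.0756

19.08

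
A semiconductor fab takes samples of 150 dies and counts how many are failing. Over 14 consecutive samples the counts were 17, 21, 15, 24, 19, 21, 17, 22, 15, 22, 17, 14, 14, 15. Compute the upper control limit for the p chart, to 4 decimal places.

0.2002

p̄ = Σdᵢ / (k·n) = 253 / (14 × 150) = 0.12048
UCL = p̄ + 3·√(p̄(1−p̄)/n) = 0.12048 + 3 × √(0.12048×0.87952/150) = 0.12048 + 3 × 0.02658 = 0.20021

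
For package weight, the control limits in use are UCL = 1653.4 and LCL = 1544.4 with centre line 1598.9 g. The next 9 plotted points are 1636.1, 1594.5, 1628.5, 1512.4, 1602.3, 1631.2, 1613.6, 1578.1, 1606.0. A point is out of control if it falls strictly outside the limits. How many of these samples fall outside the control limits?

1

Compare each point to [1544.4, 1653.4]: sample 4 = 1512.4 < LCL.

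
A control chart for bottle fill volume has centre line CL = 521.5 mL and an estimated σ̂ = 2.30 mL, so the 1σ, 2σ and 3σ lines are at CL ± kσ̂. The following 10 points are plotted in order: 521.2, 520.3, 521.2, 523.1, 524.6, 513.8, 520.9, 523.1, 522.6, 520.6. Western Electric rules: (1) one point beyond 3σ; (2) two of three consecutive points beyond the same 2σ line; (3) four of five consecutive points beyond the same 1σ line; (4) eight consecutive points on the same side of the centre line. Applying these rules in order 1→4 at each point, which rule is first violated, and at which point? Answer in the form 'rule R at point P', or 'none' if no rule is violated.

Zone of each point (C = within 1σ̂, B = 1σ̂–2σ̂, A = 2σ̂–3σ̂, * = beyond 3σ̂; sign = side of CL): 1:-C, 2:-C, 3:-C, 4:+C, 5:+B, 6:-*, 7:-C, 8:+C, 9:+C, 10:-C
Rule 1 (one point beyond the 3σ limits) is satisfied at point 6.

rule 1 at point 6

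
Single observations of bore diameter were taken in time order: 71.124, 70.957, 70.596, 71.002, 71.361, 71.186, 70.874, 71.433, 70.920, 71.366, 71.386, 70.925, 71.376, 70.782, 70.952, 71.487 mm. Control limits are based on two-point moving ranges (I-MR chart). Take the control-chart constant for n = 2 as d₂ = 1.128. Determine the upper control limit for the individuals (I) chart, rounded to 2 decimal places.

X̄ = (71.124 + 70.957 + 70.596 + 71.002 + 71.361 + 71.186 + 70.874 + 71.433 + 70.920 + 71.366 + 71.386 + 70.925 + 71.376 + 70.782 + 70.952 + 71.487) / 16 = 71.1079
Moving ranges: 0.167, 0.361, 0.406, 0.359, 0.175, 0.312, 0.559, 0.513, 0.446, 0.020, 0.461, 0.451, 0.594, 0.170, 0.535; M̄R̄ = 5.5290 / 15 = 0.3686
UCL = X̄ + 3·M̄R̄/d₂ = 71.1079 + 3 × 0.3686 / 1.128 = 72.0883

72.09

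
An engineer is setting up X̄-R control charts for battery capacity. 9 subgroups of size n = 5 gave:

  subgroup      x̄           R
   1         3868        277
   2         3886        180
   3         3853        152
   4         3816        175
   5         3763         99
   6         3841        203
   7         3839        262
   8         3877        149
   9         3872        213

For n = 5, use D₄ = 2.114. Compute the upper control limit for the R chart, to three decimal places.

401.660

R̄ = (277 + 180 + 152 + 175 + 99 + 203 + 262 + 149 + 213) / 9 = 1710.0000 / 9 = 190.0000
UCL_R = D₄·R̄ = 2.114 × 190.0000 = 401.6600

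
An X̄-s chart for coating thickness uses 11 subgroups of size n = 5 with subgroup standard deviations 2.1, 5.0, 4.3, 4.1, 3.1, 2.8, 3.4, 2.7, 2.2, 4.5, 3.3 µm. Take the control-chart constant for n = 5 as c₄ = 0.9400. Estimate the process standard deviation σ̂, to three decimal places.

s̄ = (2.1 + 5.0 + 4.3 + 4.1 + 3.1 + 2.8 + 3.4 + 2.7 + 2.2 + 4.5 + 3.3) / 11 = 3.4091
σ̂ = s̄ / c₄ = 3.4091 / 0.9400 = 3.6267

3.627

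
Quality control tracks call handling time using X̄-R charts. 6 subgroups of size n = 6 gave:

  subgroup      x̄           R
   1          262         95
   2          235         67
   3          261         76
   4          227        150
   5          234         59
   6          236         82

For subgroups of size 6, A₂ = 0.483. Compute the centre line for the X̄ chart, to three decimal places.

X̄̄ = (262 + 235 + 261 + 227 + 234 + 236) / 6 = 1455.0000 / 6 = 242.5000
CL = X̄̄ = 242.5000

242.500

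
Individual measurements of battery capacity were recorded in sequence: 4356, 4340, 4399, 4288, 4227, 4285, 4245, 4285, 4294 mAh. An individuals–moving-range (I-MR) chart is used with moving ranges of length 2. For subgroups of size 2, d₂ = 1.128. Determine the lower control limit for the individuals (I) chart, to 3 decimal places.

X̄ = (4356 + 4340 + 4399 + 4288 + 4227 + 4285 + 4245 + 4285 + 4294) / 9 = 4302.1111
Moving ranges: 16, 59, 111, 61, 58, 40, 40, 9; M̄R̄ = 394.0000 / 8 = 49.2500
LCL = X̄ − 3·M̄R̄/d₂ = 4302.1111 − 3 × 49.2500 / 1.128 = 4171.1271

4171.127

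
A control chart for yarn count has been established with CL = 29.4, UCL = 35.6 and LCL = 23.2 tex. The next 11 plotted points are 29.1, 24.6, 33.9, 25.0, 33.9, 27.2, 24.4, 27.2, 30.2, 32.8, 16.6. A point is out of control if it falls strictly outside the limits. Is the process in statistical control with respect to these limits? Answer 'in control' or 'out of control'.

out of control

Compare each point to [23.2, 35.6]: sample 11 = 16.6 < LCL.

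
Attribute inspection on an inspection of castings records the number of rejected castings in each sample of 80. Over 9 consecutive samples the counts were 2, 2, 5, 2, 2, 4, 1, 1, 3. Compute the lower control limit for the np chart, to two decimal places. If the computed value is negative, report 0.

p̄ = Σdᵢ / (k·n) = 22 / (9 × 80) = 0.03056
LCL = np̄ − 3·√(np̄(1−p̄)) = 2.4444 − 3 × 1.5394 = -2.1738 → 0 (negative, so LCL = 0)

0.00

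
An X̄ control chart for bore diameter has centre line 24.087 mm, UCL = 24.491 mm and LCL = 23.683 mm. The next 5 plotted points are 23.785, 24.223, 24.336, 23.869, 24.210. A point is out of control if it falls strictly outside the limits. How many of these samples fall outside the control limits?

0

All 5 points lie within [23.683, 24.491].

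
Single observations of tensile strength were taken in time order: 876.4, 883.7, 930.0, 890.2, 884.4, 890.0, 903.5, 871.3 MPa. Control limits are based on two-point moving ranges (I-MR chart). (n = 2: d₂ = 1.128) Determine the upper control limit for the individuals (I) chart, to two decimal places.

948.37

X̄ = (876.4 + 883.7 + 930.0 + 890.2 + 884.4 + 890.0 + 903.5 + 871.3) / 8 = 891.1875
Moving ranges: 7.3, 46.3, 39.8, 5.8, 5.6, 13.5, 32.2; M̄R̄ = 150.5000 / 7 = 21.5000
UCL = X̄ + 3·M̄R̄/d₂ = 891.1875 + 3 × 21.5000 / 1.128 = 948.3684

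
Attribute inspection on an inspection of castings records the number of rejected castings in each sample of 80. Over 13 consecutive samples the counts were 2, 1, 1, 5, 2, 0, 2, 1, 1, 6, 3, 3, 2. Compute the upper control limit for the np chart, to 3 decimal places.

6.649

p̄ = Σdᵢ / (k·n) = 29 / (13 × 80) = 0.02788
UCL = np̄ + 3·√(np̄(1−p̄)) = 2.2308 + 3 × √(2.2308×0.97212) = 2.2308 + 3 × 1.4726 = 6.6486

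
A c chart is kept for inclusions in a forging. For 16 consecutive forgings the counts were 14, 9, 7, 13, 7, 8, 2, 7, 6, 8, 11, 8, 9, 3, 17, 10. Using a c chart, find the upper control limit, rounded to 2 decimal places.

17.53

c̄ = (14 + 9 + 7 + 13 + 7 + 8 + 2 + 7 + 6 + 8 + 11 + 8 + 9 + 3 + 17 + 10) / 16 = 139 / 16 = 8.6875
UCL = c̄ + 3√c̄ = 8.6875 + 3 × √8.6875 = 8.6875 + 3 × 2.9475 = 17.5299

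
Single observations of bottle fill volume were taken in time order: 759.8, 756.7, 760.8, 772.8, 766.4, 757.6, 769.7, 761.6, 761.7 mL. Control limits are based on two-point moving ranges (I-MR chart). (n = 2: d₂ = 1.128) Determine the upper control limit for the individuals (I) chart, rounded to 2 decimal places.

781.20

X̄ = (759.8 + 756.7 + 760.8 + 772.8 + 766.4 + 757.6 + 769.7 + 761.6 + 761.7) / 9 = 763.0111
Moving ranges: 3.1, 4.1, 12.0, 6.4, 8.8, 12.1, 8.1, 0.1; M̄R̄ = 54.7000 / 8 = 6.8375
UCL = X̄ + 3·M̄R̄/d₂ = 763.0111 + 3 × 6.8375 / 1.128 = 781.1960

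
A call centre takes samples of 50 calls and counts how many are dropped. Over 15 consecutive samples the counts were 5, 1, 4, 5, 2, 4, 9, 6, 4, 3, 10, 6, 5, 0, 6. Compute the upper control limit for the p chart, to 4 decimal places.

0.2168

p̄ = Σdᵢ / (k·n) = 70 / (15 × 50) = 0.09333
UCL = p̄ + 3·√(p̄(1−p̄)/n) = 0.09333 + 3 × √(0.09333×0.90667/50) = 0.09333 + 3 × 0.04114 = 0.21675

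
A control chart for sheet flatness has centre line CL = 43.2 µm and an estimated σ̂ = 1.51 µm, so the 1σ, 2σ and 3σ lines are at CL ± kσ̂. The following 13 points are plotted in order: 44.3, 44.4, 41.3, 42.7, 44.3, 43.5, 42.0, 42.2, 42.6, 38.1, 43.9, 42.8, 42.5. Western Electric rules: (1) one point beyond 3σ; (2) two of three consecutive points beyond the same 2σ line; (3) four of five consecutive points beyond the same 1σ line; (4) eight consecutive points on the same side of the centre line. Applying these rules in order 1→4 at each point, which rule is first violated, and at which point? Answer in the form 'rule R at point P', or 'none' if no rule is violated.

Zone of each point (C = within 1σ̂, B = 1σ̂–2σ̂, A = 2σ̂–3σ̂, * = beyond 3σ̂; sign = side of CL): 1:+C, 2:+C, 3:-B, 4:-C, 5:+C, 6:+C, 7:-C, 8:-C, 9:-C, 10:-*, 11:+C, 12:-C, 13:-C
Rule 1 (one point beyond the 3σ limits) is satisfied at point 10.

rule 1 at point 10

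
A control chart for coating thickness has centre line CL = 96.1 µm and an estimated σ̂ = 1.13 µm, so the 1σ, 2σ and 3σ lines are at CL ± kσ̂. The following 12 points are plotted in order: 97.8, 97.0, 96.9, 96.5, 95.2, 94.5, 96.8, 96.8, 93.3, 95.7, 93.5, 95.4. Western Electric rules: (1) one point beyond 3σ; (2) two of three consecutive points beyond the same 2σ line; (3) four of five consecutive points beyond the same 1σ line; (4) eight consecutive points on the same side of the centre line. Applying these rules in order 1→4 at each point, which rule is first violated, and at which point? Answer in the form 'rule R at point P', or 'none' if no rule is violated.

Zone of each point (C = within 1σ̂, B = 1σ̂–2σ̂, A = 2σ̂–3σ̂, * = beyond 3σ̂; sign = side of CL): 1:+B, 2:+C, 3:+C, 4:+C, 5:-C, 6:-B, 7:+C, 8:+C, 9:-A, 10:-C, 11:-A, 12:-C
Rule 2 (two of three consecutive points beyond the same 2σ limit) is satisfied at point 11.

rule 2 at point 11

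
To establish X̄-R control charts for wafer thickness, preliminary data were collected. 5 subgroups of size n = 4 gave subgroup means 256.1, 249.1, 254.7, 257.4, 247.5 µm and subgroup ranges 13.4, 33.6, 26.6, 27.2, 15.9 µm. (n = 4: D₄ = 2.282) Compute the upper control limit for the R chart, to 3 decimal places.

R̄ = (13.4 + 33.6 + 26.6 + 27.2 + 15.9) / 5 = 116.7000 / 5 = 23.3400
UCL_R = D₄·R̄ = 2.282 × 23.3400 = 53.2619

53.262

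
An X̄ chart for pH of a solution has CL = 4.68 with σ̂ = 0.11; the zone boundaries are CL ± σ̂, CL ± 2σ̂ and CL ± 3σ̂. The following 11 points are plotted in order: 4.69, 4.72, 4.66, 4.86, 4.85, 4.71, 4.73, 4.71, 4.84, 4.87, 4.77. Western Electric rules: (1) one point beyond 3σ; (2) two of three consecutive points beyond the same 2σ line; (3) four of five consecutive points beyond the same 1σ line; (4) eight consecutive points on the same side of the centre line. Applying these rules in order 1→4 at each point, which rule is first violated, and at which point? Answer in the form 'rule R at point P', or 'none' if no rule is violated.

rule 4 at point 11

Zone of each point (C = within 1σ̂, B = 1σ̂–2σ̂, A = 2σ̂–3σ̂, * = beyond 3σ̂; sign = side of CL): 1:+C, 2:+C, 3:-C, 4:+B, 5:+B, 6:+C, 7:+C, 8:+C, 9:+B, 10:+B, 11:+C
Rule 4 (eight consecutive points on the same side of the centre line) is satisfied at point 11.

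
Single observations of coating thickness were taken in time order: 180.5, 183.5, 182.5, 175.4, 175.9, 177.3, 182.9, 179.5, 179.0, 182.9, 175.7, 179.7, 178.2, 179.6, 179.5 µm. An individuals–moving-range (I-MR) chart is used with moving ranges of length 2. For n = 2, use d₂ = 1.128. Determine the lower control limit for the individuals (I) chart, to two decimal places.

171.76

X̄ = (180.5 + 183.5 + 182.5 + 175.4 + 175.9 + 177.3 + 182.9 + 179.5 + 179.0 + 182.9 + 175.7 + 179.7 + 178.2 + 179.6 + 179.5) / 15 = 179.4733
Moving ranges: 3.0, 1.0, 7.1, 0.5, 1.4, 5.6, 3.4, 0.5, 3.9, 7.2, 4.0, 1.5, 1.4, 0.1; M̄R̄ = 40.6000 / 14 = 2.9000
LCL = X̄ − 3·M̄R̄/d₂ = 179.4733 − 3 × 2.9000 / 1.128 = 171.7606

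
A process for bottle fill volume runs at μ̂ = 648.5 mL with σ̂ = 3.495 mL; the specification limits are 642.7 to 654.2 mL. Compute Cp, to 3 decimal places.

0.548

Cp = (USL − LSL) / (6σ̂) = (654.2 − 642.7) / (6 × 3.495) = 11.5000 / 20.9700 = 0.5484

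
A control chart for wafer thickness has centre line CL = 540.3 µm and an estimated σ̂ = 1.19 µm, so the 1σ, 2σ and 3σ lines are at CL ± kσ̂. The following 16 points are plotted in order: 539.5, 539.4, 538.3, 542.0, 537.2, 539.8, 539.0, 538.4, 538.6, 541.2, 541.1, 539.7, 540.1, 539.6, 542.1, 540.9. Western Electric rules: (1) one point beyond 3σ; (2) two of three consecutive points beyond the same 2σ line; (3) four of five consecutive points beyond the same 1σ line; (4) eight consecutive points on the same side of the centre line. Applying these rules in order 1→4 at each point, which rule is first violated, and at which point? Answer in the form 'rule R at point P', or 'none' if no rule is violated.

rule 3 at point 9

Zone of each point (C = within 1σ̂, B = 1σ̂–2σ̂, A = 2σ̂–3σ̂, * = beyond 3σ̂; sign = side of CL): 1:-C, 2:-C, 3:-B, 4:+B, 5:-A, 6:-C, 7:-B, 8:-B, 9:-B, 10:+C, 11:+C, 12:-C, 13:-C, 14:-C, 15:+B, 16:+C
Rule 3 (four of five consecutive points beyond the same 1σ limit) is satisfied at point 9.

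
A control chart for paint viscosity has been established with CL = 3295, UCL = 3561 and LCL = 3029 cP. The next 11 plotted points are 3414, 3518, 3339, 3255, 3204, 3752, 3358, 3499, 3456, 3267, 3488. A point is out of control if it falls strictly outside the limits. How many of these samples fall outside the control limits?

Compare each point to [3029, 3561]: sample 6 = 3752 > UCL.

1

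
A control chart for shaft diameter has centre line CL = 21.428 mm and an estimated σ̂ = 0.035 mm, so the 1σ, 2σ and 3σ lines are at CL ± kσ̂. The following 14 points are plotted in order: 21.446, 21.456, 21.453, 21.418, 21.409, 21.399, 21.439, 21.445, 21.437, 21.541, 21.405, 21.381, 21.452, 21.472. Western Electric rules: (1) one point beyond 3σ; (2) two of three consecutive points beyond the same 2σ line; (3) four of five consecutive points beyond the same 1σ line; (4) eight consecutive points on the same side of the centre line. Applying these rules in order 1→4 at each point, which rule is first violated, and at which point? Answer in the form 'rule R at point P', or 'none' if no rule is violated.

rule 1 at point 10

Zone of each point (C = within 1σ̂, B = 1σ̂–2σ̂, A = 2σ̂–3σ̂, * = beyond 3σ̂; sign = side of CL): 1:+C, 2:+C, 3:+C, 4:-C, 5:-C, 6:-C, 7:+C, 8:+C, 9:+C, 10:+*, 11:-C, 12:-B, 13:+C, 14:+B
Rule 1 (one point beyond the 3σ limits) is satisfied at point 10.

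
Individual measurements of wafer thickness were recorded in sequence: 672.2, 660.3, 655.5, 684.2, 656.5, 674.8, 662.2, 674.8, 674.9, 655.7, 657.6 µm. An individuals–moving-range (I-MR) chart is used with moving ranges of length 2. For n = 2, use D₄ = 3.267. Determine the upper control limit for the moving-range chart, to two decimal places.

Moving ranges: 11.9, 4.8, 28.7, 27.7, 18.3, 12.6, 12.6, 0.1, 19.2, 1.9; M̄R̄ = 137.8000 / 10 = 13.7800
UCL_MR = D₄·M̄R̄ = 3.267 × 13.7800 = 45.0193

45.02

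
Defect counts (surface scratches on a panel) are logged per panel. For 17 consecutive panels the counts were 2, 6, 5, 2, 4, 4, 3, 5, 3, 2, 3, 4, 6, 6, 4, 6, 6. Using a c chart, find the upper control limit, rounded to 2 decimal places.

10.31

c̄ = (2 + 6 + 5 + 2 + 4 + 4 + 3 + 5 + 3 + 2 + 3 + 4 + 6 + 6 + 4 + 6 + 6) / 17 = 71 / 17 = 4.1765
UCL = c̄ + 3√c̄ = 4.1765 + 3 × √4.1765 = 4.1765 + 3 × 2.0436 = 10.3074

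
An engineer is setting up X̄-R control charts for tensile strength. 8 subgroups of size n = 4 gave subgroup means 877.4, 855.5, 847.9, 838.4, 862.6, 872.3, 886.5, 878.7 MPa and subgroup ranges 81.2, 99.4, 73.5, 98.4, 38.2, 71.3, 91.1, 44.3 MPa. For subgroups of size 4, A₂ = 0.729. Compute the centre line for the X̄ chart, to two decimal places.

X̄̄ = (877.4 + 855.5 + 847.9 + 838.4 + 862.6 + 872.3 + 886.5 + 878.7) / 8 = 6919.3000 / 8 = 864.9125
CL = X̄̄ = 864.9125

864.91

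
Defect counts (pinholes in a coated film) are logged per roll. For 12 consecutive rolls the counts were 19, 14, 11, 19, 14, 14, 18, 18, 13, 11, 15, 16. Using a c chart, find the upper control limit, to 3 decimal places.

26.850

c̄ = (19 + 14 + 11 + 19 + 14 + 14 + 18 + 18 + 13 + 11 + 15 + 16) / 12 = 182 / 12 = 15.1667
UCL = c̄ + 3√c̄ = 15.1667 + 3 × √15.1667 = 15.1667 + 3 × 3.8944 = 26.8500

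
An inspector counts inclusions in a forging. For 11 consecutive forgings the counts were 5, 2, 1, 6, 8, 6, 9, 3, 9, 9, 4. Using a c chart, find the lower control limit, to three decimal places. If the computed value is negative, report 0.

c̄ = (5 + 2 + 1 + 6 + 8 + 6 + 9 + 3 + 9 + 9 + 4) / 11 = 62 / 11 = 5.6364
LCL = c̄ − 3√c̄ = 5.6364 − 3 × 2.3741 = -1.4859 → 0 (cannot be negative)

0.000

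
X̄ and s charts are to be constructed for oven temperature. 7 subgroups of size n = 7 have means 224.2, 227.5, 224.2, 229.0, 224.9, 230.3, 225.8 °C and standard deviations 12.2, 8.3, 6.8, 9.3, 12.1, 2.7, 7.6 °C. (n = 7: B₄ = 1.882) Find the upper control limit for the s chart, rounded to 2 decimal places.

15.86

s̄ = (12.2 + 8.3 + 6.8 + 9.3 + 12.1 + 2.7 + 7.6) / 7 = 8.4286
UCL_s = B₄·s̄ = 1.882 × 8.4286 = 15.8626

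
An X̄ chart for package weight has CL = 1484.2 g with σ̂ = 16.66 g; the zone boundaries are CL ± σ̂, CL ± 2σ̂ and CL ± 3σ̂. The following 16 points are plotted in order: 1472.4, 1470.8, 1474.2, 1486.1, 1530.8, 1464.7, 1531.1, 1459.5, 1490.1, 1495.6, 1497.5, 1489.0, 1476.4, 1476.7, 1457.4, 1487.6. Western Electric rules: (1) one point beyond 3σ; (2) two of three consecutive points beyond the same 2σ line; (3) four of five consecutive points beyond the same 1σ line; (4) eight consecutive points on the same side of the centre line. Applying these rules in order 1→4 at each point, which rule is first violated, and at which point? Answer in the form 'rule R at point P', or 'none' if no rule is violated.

rule 2 at point 7

Zone of each point (C = within 1σ̂, B = 1σ̂–2σ̂, A = 2σ̂–3σ̂, * = beyond 3σ̂; sign = side of CL): 1:-C, 2:-C, 3:-C, 4:+C, 5:+A, 6:-B, 7:+A, 8:-B, 9:+C, 10:+C, 11:+C, 12:+C, 13:-C, 14:-C, 15:-B, 16:+C
Rule 2 (two of three consecutive points beyond the same 2σ limit) is satisfied at point 7.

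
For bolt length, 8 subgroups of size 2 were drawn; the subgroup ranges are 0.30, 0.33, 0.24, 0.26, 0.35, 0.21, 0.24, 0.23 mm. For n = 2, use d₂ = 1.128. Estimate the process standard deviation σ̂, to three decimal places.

0.239

R̄ = (0.30 + 0.33 + 0.24 + 0.26 + 0.35 + 0.21 + 0.24 + 0.23) / 8 = 0.2700
σ̂ = R̄ / d₂ = 0.2700 / 1.128 = 0.2394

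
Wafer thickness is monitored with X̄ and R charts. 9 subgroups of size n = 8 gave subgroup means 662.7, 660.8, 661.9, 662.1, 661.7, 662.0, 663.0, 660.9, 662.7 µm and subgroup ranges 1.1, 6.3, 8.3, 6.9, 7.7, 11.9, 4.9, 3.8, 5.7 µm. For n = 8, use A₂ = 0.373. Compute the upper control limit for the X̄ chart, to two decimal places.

664.32

X̄̄ = (662.7 + 660.8 + 661.9 + 662.1 + 661.7 + 662.0 + 663.0 + 660.9 + 662.7) / 9 = 5957.8000 / 9 = 661.9778
R̄ = (1.1 + 6.3 + 8.3 + 6.9 + 7.7 + 11.9 + 4.9 + 3.8 + 5.7) / 9 = 56.6000 / 9 = 6.2889
UCL = X̄̄ + A₂·R̄ = 661.9778 + 0.373 × 6.2889 = 664.3235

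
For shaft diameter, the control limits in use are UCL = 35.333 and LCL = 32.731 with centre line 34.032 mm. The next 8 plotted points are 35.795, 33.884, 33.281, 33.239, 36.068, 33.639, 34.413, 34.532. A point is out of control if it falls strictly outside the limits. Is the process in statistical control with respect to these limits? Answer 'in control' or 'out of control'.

Compare each point to [32.731, 35.333]: sample 1 = 35.795 > UCL; sample 5 = 36.068 > UCL.

out of control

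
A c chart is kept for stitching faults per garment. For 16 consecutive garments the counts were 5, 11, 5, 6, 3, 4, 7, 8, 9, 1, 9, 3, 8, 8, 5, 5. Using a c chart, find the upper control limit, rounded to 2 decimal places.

c̄ = (5 + 11 + 5 + 6 + 3 + 4 + 7 + 8 + 9 + 1 + 9 + 3 + 8 + 8 + 5 + 5) / 16 = 97 / 16 = 6.0625
UCL = c̄ + 3√c̄ = 6.0625 + 3 × √6.0625 = 6.0625 + 3 × 2.4622 = 13.4491

13.45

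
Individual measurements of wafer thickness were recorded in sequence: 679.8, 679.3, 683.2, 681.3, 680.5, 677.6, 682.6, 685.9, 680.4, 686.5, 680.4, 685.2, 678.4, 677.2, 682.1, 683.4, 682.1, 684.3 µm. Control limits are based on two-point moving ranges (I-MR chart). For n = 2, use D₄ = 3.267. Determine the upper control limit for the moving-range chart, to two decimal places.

11.24

Moving ranges: 0.5, 3.9, 1.9, 0.8, 2.9, 5.0, 3.3, 5.5, 6.1, 6.1, 4.8, 6.8, 1.2, 4.9, 1.3, 1.3, 2.2; M̄R̄ = 58.5000 / 17 = 3.4412
UCL_MR = D₄·M̄R̄ = 3.267 × 3.4412 = 11.2423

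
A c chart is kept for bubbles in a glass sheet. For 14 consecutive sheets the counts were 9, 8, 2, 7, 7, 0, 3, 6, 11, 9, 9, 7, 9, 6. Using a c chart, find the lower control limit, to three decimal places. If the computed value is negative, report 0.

0.000

c̄ = (9 + 8 + 2 + 7 + 7 + 0 + 3 + 6 + 11 + 9 + 9 + 7 + 9 + 6) / 14 = 93 / 14 = 6.6429
LCL = c̄ − 3√c̄ = 6.6429 − 3 × 2.5774 = -1.0893 → 0 (cannot be negative)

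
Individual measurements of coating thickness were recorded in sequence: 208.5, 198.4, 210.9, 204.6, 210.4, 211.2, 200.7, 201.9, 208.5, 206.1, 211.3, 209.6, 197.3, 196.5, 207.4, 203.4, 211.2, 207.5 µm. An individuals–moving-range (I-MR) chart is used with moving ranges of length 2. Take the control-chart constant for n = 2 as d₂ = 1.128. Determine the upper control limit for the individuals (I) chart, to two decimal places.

X̄ = (208.5 + 198.4 + 210.9 + 204.6 + 210.4 + 211.2 + 200.7 + 201.9 + 208.5 + 206.1 + 211.3 + 209.6 + 197.3 + 196.5 + 207.4 + 203.4 + 211.2 + 207.5) / 18 = 205.8556
Moving ranges: 10.1, 12.5, 6.3, 5.8, 0.8, 10.5, 1.2, 6.6, 2.4, 5.2, 1.7, 12.3, 0.8, 10.9, 4.0, 7.8, 3.7; M̄R̄ = 102.6000 / 17 = 6.0353
UCL = X̄ + 3·M̄R̄/d₂ = 205.8556 + 3 × 6.0353 / 1.128 = 221.9069

221.91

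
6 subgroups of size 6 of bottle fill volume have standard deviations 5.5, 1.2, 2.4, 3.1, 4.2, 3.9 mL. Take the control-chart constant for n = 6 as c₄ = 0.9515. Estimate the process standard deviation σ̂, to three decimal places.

3.556

s̄ = (5.5 + 1.2 + 2.4 + 3.1 + 4.2 + 3.9) / 6 = 3.3833
σ̂ = s̄ / c₄ = 3.3833 / 0.9515 = 3.5558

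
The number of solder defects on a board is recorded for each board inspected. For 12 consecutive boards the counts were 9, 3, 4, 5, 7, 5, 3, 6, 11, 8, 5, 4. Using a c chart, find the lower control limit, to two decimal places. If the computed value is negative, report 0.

0.00

c̄ = (9 + 3 + 4 + 5 + 7 + 5 + 3 + 6 + 11 + 8 + 5 + 4) / 12 = 70 / 12 = 5.8333
LCL = c̄ − 3√c̄ = 5.8333 − 3 × 2.4152 = -1.4124 → 0 (cannot be negative)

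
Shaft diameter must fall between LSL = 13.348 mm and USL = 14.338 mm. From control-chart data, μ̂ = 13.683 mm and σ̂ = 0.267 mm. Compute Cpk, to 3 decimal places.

0.418

Cpu = (USL − μ̂) / (3σ̂) = (14.338 − 13.683) / (3 × 0.267) = 0.8177; Cpl = (μ̂ − LSL) / (3σ̂) = (13.683 − 13.348) / (3 × 0.267) = 0.4182; Cpk = min(Cpu, Cpl) = 0.4182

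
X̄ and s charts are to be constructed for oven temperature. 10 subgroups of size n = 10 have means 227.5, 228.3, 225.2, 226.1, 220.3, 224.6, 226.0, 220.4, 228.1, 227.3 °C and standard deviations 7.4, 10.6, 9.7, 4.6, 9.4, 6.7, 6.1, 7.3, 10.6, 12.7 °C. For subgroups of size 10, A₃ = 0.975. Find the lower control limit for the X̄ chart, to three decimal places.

217.083

X̄̄ = (227.5 + 228.3 + 225.2 + 226.1 + 220.3 + 224.6 + 226.0 + 220.4 + 228.1 + 227.3) / 10 = 225.3800
s̄ = (7.4 + 10.6 + 9.7 + 4.6 + 9.4 + 6.7 + 6.1 + 7.3 + 10.6 + 12.7) / 10 = 8.5100
LCL = X̄̄ − A₃·s̄ = 225.3800 − 0.975 × 8.5100 = 217.0828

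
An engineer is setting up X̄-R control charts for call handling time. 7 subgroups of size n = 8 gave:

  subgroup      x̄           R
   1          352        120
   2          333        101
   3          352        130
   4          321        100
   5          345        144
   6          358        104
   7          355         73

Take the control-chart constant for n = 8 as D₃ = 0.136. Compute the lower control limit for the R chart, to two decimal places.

R̄ = (120 + 101 + 130 + 100 + 144 + 104 + 73) / 7 = 772.0000 / 7 = 110.2857
LCL_R = D₃·R̄ = 0.136 × 110.2857 = 14.9989

15.00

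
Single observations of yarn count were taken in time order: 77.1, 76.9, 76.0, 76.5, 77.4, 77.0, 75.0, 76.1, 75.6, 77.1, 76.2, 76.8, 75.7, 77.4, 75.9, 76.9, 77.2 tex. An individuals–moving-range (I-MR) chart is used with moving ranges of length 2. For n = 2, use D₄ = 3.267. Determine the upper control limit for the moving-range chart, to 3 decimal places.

Moving ranges: 0.2, 0.9, 0.5, 0.9, 0.4, 2.0, 1.1, 0.5, 1.5, 0.9, 0.6, 1.1, 1.7, 1.5, 1.0, 0.3; M̄R̄ = 15.1000 / 16 = 0.9437
UCL_MR = D₄·M̄R̄ = 3.267 × 0.9437 = 3.0832

3.083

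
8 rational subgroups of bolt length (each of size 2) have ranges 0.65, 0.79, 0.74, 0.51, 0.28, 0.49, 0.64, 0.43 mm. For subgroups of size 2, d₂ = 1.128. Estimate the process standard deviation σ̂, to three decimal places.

R̄ = (0.65 + 0.79 + 0.74 + 0.51 + 0.28 + 0.49 + 0.64 + 0.43) / 8 = 0.5663
σ̂ = R̄ / d₂ = 0.5663 / 1.128 = 0.5020

0.502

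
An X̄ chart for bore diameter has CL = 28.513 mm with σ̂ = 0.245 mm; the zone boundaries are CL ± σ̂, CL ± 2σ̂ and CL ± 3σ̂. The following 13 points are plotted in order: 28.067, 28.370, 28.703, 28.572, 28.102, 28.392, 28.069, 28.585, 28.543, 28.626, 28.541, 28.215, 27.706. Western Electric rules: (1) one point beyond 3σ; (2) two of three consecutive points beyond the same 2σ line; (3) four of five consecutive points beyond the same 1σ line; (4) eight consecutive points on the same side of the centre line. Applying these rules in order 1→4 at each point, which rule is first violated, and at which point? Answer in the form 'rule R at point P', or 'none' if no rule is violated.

Zone of each point (C = within 1σ̂, B = 1σ̂–2σ̂, A = 2σ̂–3σ̂, * = beyond 3σ̂; sign = side of CL): 1:-B, 2:-C, 3:+C, 4:+C, 5:-B, 6:-C, 7:-B, 8:+C, 9:+C, 10:+C, 11:+C, 12:-B, 13:-*
Rule 1 (one point beyond the 3σ limits) is satisfied at point 13.

rule 1 at point 13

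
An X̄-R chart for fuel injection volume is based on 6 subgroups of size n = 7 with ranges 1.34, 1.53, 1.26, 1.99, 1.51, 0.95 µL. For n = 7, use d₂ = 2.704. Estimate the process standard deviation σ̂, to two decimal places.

R̄ = (1.34 + 1.53 + 1.26 + 1.99 + 1.51 + 0.95) / 6 = 1.4300
σ̂ = R̄ / d₂ = 1.4300 / 2.704 = 0.5288

0.53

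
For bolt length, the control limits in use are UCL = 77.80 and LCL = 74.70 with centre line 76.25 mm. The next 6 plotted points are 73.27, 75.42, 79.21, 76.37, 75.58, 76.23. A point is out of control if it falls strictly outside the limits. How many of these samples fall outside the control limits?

2

Compare each point to [74.70, 77.80]: sample 1 = 73.27 < LCL; sample 3 = 79.21 > UCL.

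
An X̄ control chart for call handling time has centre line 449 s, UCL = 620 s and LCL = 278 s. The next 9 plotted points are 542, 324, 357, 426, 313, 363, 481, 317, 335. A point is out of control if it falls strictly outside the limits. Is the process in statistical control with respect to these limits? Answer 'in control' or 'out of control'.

in control

All 9 points lie within [278, 620].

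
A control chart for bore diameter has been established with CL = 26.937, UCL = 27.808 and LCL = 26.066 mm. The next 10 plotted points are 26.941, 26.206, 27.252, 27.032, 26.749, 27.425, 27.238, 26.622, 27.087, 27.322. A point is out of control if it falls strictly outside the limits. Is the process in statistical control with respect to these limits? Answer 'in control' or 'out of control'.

in control

All 10 points lie within [26.066, 27.808].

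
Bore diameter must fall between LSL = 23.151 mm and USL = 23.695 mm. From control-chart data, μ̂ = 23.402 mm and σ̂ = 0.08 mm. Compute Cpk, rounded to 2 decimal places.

1.05

Cpu = (USL − μ̂) / (3σ̂) = (23.695 − 23.402) / (3 × 0.08) = 1.2208; Cpl = (μ̂ − LSL) / (3σ̂) = (23.402 − 23.151) / (3 × 0.08) = 1.0458; Cpk = min(Cpu, Cpl) = 1.0458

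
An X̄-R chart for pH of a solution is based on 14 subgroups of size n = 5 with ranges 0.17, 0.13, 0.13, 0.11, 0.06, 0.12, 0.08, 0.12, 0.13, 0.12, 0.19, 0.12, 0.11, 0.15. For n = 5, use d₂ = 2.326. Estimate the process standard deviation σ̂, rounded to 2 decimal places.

0.05

R̄ = (0.17 + 0.13 + 0.13 + 0.11 + 0.06 + 0.12 + 0.08 + 0.12 + 0.13 + 0.12 + 0.19 + 0.12 + 0.11 + 0.15) / 14 = 0.1243
σ̂ = R̄ / d₂ = 0.1243 / 2.326 = 0.0534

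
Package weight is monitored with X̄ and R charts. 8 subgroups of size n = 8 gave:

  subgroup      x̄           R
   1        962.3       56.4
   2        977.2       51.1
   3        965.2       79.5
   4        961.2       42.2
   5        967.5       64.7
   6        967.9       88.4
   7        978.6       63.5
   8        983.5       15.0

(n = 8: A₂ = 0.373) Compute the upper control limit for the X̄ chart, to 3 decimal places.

991.910

X̄̄ = (962.3 + 977.2 + 965.2 + 961.2 + 967.5 + 967.9 + 978.6 + 983.5) / 8 = 7763.4000 / 8 = 970.4250
R̄ = (56.4 + 51.1 + 79.5 + 42.2 + 64.7 + 88.4 + 63.5 + 15.0) / 8 = 460.8000 / 8 = 57.6000
UCL = X̄̄ + A₂·R̄ = 970.4250 + 0.373 × 57.6000 = 991.9098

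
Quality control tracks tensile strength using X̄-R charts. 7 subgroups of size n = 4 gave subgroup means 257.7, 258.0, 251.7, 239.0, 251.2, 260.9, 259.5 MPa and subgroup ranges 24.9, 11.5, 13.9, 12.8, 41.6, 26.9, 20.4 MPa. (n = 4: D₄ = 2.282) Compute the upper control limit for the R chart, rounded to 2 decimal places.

R̄ = (24.9 + 11.5 + 13.9 + 12.8 + 41.6 + 26.9 + 20.4) / 7 = 152.0000 / 7 = 21.7143
UCL_R = D₄·R̄ = 2.282 × 21.7143 = 49.5520

49.55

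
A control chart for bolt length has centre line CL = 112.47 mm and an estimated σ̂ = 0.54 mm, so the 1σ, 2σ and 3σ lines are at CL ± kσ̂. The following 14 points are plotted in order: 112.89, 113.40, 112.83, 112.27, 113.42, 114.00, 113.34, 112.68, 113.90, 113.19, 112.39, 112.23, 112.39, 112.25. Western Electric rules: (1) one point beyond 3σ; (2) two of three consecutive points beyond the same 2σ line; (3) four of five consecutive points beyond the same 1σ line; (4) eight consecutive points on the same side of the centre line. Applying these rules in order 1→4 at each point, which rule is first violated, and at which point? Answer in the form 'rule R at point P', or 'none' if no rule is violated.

Zone of each point (C = within 1σ̂, B = 1σ̂–2σ̂, A = 2σ̂–3σ̂, * = beyond 3σ̂; sign = side of CL): 1:+C, 2:+B, 3:+C, 4:-C, 5:+B, 6:+A, 7:+B, 8:+C, 9:+A, 10:+B, 11:-C, 12:-C, 13:-C, 14:-C
Rule 3 (four of five consecutive points beyond the same 1σ limit) is satisfied at point 9.

rule 3 at point 9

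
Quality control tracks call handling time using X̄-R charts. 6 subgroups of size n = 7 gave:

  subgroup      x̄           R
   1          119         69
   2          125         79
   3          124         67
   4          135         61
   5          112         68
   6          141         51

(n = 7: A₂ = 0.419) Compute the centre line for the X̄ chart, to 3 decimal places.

X̄̄ = (119 + 125 + 124 + 135 + 112 + 141) / 6 = 756.0000 / 6 = 126.0000
CL = X̄̄ = 126.0000

126.000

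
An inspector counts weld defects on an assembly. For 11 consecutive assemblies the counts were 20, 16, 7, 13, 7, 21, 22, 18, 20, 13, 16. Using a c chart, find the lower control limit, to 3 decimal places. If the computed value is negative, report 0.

c̄ = (20 + 16 + 7 + 13 + 7 + 21 + 22 + 18 + 20 + 13 + 16) / 11 = 173 / 11 = 15.7273
LCL = c̄ − 3√c̄ = 15.7273 − 3 × 3.9658 = 3.8300

3.830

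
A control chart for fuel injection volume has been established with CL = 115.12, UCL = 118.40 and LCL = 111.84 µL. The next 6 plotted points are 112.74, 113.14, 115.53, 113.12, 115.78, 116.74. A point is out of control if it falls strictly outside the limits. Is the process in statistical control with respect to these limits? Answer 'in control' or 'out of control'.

All 6 points lie within [111.84, 118.40].

in control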